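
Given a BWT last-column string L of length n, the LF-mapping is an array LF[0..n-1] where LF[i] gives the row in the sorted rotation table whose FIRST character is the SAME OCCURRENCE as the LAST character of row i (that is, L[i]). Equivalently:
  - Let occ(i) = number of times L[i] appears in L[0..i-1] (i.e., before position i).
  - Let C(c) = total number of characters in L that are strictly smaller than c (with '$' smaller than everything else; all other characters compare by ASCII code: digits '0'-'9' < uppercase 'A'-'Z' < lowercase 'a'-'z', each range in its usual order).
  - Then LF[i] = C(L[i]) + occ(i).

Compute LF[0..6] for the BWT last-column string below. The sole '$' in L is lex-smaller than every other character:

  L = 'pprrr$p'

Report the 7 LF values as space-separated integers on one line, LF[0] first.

Answer: 1 2 4 5 6 0 3

Derivation:
Char counts: '$':1, 'p':3, 'r':3
C (first-col start): C('$')=0, C('p')=1, C('r')=4
L[0]='p': occ=0, LF[0]=C('p')+0=1+0=1
L[1]='p': occ=1, LF[1]=C('p')+1=1+1=2
L[2]='r': occ=0, LF[2]=C('r')+0=4+0=4
L[3]='r': occ=1, LF[3]=C('r')+1=4+1=5
L[4]='r': occ=2, LF[4]=C('r')+2=4+2=6
L[5]='$': occ=0, LF[5]=C('$')+0=0+0=0
L[6]='p': occ=2, LF[6]=C('p')+2=1+2=3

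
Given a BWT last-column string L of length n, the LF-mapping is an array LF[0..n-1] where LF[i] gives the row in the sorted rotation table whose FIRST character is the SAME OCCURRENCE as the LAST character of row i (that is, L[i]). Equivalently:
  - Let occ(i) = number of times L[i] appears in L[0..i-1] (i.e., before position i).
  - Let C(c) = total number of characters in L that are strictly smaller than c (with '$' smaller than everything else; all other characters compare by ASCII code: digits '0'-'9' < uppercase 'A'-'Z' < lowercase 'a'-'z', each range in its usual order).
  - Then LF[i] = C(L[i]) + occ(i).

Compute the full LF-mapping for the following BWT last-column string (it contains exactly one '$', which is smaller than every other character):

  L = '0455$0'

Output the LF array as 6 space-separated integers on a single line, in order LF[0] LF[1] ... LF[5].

Char counts: '$':1, '0':2, '4':1, '5':2
C (first-col start): C('$')=0, C('0')=1, C('4')=3, C('5')=4
L[0]='0': occ=0, LF[0]=C('0')+0=1+0=1
L[1]='4': occ=0, LF[1]=C('4')+0=3+0=3
L[2]='5': occ=0, LF[2]=C('5')+0=4+0=4
L[3]='5': occ=1, LF[3]=C('5')+1=4+1=5
L[4]='$': occ=0, LF[4]=C('$')+0=0+0=0
L[5]='0': occ=1, LF[5]=C('0')+1=1+1=2

Answer: 1 3 4 5 0 2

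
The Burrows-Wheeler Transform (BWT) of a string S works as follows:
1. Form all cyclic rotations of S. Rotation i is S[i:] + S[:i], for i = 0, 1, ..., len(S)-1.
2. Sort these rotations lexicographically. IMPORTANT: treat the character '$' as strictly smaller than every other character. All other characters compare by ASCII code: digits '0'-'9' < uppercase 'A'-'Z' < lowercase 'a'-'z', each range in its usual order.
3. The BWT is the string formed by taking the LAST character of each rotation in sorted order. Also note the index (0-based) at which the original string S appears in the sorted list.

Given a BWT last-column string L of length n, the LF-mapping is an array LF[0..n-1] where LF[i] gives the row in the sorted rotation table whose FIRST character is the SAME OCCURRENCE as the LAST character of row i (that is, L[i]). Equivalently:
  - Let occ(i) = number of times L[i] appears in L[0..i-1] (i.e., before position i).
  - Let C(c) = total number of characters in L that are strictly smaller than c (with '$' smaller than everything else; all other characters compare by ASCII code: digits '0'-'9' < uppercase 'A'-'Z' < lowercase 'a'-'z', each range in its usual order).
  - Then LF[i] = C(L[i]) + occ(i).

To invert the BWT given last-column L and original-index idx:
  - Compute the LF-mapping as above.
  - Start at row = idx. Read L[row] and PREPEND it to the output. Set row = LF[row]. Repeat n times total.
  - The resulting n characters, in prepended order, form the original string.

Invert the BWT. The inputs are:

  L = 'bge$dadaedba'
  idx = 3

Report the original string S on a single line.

Answer: agabedeaddb$

Derivation:
LF mapping: 4 11 9 0 6 1 7 2 10 8 5 3
Walk LF starting at row 3, prepending L[row]:
  step 1: row=3, L[3]='$', prepend. Next row=LF[3]=0
  step 2: row=0, L[0]='b', prepend. Next row=LF[0]=4
  step 3: row=4, L[4]='d', prepend. Next row=LF[4]=6
  step 4: row=6, L[6]='d', prepend. Next row=LF[6]=7
  step 5: row=7, L[7]='a', prepend. Next row=LF[7]=2
  step 6: row=2, L[2]='e', prepend. Next row=LF[2]=9
  step 7: row=9, L[9]='d', prepend. Next row=LF[9]=8
  step 8: row=8, L[8]='e', prepend. Next row=LF[8]=10
  step 9: row=10, L[10]='b', prepend. Next row=LF[10]=5
  step 10: row=5, L[5]='a', prepend. Next row=LF[5]=1
  step 11: row=1, L[1]='g', prepend. Next row=LF[1]=11
  step 12: row=11, L[11]='a', prepend. Next row=LF[11]=3
Reversed output: agabedeaddb$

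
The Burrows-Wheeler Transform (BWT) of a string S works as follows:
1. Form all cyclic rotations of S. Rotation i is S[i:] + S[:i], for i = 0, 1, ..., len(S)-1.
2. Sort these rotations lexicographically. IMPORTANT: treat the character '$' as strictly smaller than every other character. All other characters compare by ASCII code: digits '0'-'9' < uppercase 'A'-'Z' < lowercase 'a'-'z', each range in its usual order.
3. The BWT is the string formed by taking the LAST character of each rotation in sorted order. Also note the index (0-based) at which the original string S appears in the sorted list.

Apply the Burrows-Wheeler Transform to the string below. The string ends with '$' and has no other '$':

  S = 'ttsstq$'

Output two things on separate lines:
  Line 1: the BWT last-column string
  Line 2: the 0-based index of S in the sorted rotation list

Answer: qttsst$
6

Derivation:
All 7 rotations (rotation i = S[i:]+S[:i]):
  rot[0] = ttsstq$
  rot[1] = tsstq$t
  rot[2] = sstq$tt
  rot[3] = stq$tts
  rot[4] = tq$ttss
  rot[5] = q$ttsst
  rot[6] = $ttsstq
Sorted (with $ < everything):
  sorted[0] = $ttsstq  (last char: 'q')
  sorted[1] = q$ttsst  (last char: 't')
  sorted[2] = sstq$tt  (last char: 't')
  sorted[3] = stq$tts  (last char: 's')
  sorted[4] = tq$ttss  (last char: 's')
  sorted[5] = tsstq$t  (last char: 't')
  sorted[6] = ttsstq$  (last char: '$')
Last column: qttsst$
Original string S is at sorted index 6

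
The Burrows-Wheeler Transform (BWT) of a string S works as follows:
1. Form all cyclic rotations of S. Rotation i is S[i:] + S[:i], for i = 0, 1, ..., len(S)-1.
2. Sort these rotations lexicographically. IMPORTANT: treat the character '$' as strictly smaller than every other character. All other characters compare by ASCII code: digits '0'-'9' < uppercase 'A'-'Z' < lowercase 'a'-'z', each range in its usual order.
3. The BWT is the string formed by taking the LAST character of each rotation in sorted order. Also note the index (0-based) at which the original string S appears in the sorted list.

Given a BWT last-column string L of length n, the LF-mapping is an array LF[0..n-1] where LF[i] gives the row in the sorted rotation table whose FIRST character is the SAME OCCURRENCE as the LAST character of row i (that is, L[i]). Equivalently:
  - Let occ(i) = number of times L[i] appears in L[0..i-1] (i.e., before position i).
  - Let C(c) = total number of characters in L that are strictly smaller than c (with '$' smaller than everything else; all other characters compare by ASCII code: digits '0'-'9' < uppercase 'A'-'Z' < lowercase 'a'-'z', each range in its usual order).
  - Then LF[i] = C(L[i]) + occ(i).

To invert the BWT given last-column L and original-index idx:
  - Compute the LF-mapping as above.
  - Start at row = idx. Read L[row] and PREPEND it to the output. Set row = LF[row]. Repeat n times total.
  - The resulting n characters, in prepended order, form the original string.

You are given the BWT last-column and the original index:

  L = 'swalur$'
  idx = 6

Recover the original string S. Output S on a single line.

Answer: walrus$

Derivation:
LF mapping: 4 6 1 2 5 3 0
Walk LF starting at row 6, prepending L[row]:
  step 1: row=6, L[6]='$', prepend. Next row=LF[6]=0
  step 2: row=0, L[0]='s', prepend. Next row=LF[0]=4
  step 3: row=4, L[4]='u', prepend. Next row=LF[4]=5
  step 4: row=5, L[5]='r', prepend. Next row=LF[5]=3
  step 5: row=3, L[3]='l', prepend. Next row=LF[3]=2
  step 6: row=2, L[2]='a', prepend. Next row=LF[2]=1
  step 7: row=1, L[1]='w', prepend. Next row=LF[1]=6
Reversed output: walrus$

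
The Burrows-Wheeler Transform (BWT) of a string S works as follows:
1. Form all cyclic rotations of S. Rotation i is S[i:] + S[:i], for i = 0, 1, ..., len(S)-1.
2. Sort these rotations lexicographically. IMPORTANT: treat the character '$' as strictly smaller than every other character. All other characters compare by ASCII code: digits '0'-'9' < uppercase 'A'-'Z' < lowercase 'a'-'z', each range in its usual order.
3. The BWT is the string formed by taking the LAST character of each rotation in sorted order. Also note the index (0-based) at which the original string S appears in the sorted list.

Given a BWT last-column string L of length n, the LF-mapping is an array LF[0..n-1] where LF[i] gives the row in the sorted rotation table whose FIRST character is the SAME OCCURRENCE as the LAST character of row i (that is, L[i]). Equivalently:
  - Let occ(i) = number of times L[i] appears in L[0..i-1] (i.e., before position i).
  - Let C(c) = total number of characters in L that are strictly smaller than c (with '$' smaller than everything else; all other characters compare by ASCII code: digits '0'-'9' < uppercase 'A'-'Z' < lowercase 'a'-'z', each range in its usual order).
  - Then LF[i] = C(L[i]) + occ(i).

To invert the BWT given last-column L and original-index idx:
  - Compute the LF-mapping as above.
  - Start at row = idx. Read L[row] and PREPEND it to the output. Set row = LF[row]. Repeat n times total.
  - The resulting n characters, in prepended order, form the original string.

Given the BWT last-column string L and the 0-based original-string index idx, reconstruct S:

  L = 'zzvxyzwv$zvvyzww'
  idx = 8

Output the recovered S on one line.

LF mapping: 11 12 1 8 9 13 5 2 0 14 3 4 10 15 6 7
Walk LF starting at row 8, prepending L[row]:
  step 1: row=8, L[8]='$', prepend. Next row=LF[8]=0
  step 2: row=0, L[0]='z', prepend. Next row=LF[0]=11
  step 3: row=11, L[11]='v', prepend. Next row=LF[11]=4
  step 4: row=4, L[4]='y', prepend. Next row=LF[4]=9
  step 5: row=9, L[9]='z', prepend. Next row=LF[9]=14
  step 6: row=14, L[14]='w', prepend. Next row=LF[14]=6
  step 7: row=6, L[6]='w', prepend. Next row=LF[6]=5
  step 8: row=5, L[5]='z', prepend. Next row=LF[5]=13
  step 9: row=13, L[13]='z', prepend. Next row=LF[13]=15
  step 10: row=15, L[15]='w', prepend. Next row=LF[15]=7
  step 11: row=7, L[7]='v', prepend. Next row=LF[7]=2
  step 12: row=2, L[2]='v', prepend. Next row=LF[2]=1
  step 13: row=1, L[1]='z', prepend. Next row=LF[1]=12
  step 14: row=12, L[12]='y', prepend. Next row=LF[12]=10
  step 15: row=10, L[10]='v', prepend. Next row=LF[10]=3
  step 16: row=3, L[3]='x', prepend. Next row=LF[3]=8
Reversed output: xvyzvvwzzwwzyvz$

Answer: xvyzvvwzzwwzyvz$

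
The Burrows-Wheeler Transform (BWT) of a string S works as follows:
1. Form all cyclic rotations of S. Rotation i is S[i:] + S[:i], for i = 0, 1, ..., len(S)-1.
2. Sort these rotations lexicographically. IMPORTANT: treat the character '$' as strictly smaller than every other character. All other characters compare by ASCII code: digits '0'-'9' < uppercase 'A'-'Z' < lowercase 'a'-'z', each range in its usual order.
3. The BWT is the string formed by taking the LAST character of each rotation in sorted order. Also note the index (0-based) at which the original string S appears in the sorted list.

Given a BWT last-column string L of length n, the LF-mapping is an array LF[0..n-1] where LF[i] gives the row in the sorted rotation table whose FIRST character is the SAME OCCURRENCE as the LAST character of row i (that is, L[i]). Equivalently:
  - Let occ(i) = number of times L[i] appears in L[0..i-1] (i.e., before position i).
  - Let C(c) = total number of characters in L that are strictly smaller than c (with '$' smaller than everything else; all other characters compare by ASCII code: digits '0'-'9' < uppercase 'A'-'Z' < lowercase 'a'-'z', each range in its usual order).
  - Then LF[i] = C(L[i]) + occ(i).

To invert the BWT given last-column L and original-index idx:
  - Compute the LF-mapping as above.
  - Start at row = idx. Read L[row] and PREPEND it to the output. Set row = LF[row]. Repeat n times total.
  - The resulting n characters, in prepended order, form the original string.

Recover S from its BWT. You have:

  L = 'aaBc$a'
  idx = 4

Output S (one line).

LF mapping: 2 3 1 5 0 4
Walk LF starting at row 4, prepending L[row]:
  step 1: row=4, L[4]='$', prepend. Next row=LF[4]=0
  step 2: row=0, L[0]='a', prepend. Next row=LF[0]=2
  step 3: row=2, L[2]='B', prepend. Next row=LF[2]=1
  step 4: row=1, L[1]='a', prepend. Next row=LF[1]=3
  step 5: row=3, L[3]='c', prepend. Next row=LF[3]=5
  step 6: row=5, L[5]='a', prepend. Next row=LF[5]=4
Reversed output: acaBa$

Answer: acaBa$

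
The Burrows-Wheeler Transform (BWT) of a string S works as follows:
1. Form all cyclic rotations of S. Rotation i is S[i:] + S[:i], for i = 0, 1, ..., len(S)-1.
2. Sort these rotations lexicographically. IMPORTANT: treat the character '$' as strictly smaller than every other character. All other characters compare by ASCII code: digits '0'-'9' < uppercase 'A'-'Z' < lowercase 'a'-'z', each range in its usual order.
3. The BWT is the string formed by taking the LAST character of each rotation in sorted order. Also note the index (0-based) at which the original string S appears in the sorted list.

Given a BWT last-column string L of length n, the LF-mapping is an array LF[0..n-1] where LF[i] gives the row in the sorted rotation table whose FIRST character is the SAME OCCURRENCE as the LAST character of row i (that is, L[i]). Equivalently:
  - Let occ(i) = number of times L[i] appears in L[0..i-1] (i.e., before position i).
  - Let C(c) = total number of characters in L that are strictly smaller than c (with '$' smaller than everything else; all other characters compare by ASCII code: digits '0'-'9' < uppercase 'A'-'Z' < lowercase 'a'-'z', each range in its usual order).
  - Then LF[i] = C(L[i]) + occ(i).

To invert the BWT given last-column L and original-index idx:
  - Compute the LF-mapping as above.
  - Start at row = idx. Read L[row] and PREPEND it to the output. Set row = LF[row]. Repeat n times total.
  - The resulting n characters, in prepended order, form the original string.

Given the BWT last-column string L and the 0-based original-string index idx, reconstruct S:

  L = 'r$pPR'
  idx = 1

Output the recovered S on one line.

Answer: PpRr$

Derivation:
LF mapping: 4 0 3 1 2
Walk LF starting at row 1, prepending L[row]:
  step 1: row=1, L[1]='$', prepend. Next row=LF[1]=0
  step 2: row=0, L[0]='r', prepend. Next row=LF[0]=4
  step 3: row=4, L[4]='R', prepend. Next row=LF[4]=2
  step 4: row=2, L[2]='p', prepend. Next row=LF[2]=3
  step 5: row=3, L[3]='P', prepend. Next row=LF[3]=1
Reversed output: PpRr$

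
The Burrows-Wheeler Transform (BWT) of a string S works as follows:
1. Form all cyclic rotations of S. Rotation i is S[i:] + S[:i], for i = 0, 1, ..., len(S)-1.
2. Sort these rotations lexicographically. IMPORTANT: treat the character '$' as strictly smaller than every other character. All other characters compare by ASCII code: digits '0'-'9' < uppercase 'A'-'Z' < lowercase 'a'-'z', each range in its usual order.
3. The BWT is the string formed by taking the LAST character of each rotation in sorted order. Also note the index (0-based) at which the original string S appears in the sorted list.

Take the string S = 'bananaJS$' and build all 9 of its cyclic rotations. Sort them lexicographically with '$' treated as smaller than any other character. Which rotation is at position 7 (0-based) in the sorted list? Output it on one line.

All 9 rotations (rotation i = S[i:]+S[:i]):
  rot[0] = bananaJS$
  rot[1] = ananaJS$b
  rot[2] = nanaJS$ba
  rot[3] = anaJS$ban
  rot[4] = naJS$bana
  rot[5] = aJS$banan
  rot[6] = JS$banana
  rot[7] = S$bananaJ
  rot[8] = $bananaJS
Sorted (with $ < everything):
  sorted[0] = $bananaJS
  sorted[1] = JS$banana
  sorted[2] = S$bananaJ
  sorted[3] = aJS$banan
  sorted[4] = anaJS$ban
  sorted[5] = ananaJS$b
  sorted[6] = bananaJS$
  sorted[7] = naJS$bana
  sorted[8] = nanaJS$ba
sorted[7] = naJS$bana

Answer: naJS$bana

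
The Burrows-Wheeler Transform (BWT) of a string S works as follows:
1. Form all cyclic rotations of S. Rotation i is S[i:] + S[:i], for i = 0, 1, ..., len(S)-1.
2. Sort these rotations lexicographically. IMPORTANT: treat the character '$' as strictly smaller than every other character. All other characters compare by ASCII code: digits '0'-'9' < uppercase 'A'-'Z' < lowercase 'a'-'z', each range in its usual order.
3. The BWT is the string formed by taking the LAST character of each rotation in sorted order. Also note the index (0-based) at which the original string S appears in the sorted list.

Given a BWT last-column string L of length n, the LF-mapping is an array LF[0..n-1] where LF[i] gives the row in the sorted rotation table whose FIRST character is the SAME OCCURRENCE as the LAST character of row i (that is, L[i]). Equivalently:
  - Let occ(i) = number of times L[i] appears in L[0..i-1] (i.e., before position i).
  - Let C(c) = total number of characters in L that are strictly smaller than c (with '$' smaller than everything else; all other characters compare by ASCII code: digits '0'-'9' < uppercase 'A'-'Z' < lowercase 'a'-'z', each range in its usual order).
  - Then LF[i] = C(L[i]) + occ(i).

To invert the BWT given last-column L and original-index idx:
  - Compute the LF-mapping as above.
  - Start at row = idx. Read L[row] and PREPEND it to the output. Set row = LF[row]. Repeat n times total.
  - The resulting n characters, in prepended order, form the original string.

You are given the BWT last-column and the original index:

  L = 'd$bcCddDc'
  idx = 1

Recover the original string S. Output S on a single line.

Answer: CcbDdcdd$

Derivation:
LF mapping: 6 0 3 4 1 7 8 2 5
Walk LF starting at row 1, prepending L[row]:
  step 1: row=1, L[1]='$', prepend. Next row=LF[1]=0
  step 2: row=0, L[0]='d', prepend. Next row=LF[0]=6
  step 3: row=6, L[6]='d', prepend. Next row=LF[6]=8
  step 4: row=8, L[8]='c', prepend. Next row=LF[8]=5
  step 5: row=5, L[5]='d', prepend. Next row=LF[5]=7
  step 6: row=7, L[7]='D', prepend. Next row=LF[7]=2
  step 7: row=2, L[2]='b', prepend. Next row=LF[2]=3
  step 8: row=3, L[3]='c', prepend. Next row=LF[3]=4
  step 9: row=4, L[4]='C', prepend. Next row=LF[4]=1
Reversed output: CcbDdcdd$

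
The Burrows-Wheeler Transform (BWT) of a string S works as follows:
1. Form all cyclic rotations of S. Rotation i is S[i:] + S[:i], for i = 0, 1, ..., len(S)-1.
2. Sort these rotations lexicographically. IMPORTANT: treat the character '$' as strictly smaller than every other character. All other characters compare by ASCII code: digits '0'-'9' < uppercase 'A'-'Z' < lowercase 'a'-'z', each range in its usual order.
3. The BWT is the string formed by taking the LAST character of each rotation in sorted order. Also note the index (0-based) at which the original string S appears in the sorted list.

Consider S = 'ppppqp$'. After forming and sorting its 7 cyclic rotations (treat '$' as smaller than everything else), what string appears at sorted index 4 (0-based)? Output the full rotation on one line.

All 7 rotations (rotation i = S[i:]+S[:i]):
  rot[0] = ppppqp$
  rot[1] = pppqp$p
  rot[2] = ppqp$pp
  rot[3] = pqp$ppp
  rot[4] = qp$pppp
  rot[5] = p$ppppq
  rot[6] = $ppppqp
Sorted (with $ < everything):
  sorted[0] = $ppppqp
  sorted[1] = p$ppppq
  sorted[2] = ppppqp$
  sorted[3] = pppqp$p
  sorted[4] = ppqp$pp
  sorted[5] = pqp$ppp
  sorted[6] = qp$pppp
sorted[4] = ppqp$pp

Answer: ppqp$pp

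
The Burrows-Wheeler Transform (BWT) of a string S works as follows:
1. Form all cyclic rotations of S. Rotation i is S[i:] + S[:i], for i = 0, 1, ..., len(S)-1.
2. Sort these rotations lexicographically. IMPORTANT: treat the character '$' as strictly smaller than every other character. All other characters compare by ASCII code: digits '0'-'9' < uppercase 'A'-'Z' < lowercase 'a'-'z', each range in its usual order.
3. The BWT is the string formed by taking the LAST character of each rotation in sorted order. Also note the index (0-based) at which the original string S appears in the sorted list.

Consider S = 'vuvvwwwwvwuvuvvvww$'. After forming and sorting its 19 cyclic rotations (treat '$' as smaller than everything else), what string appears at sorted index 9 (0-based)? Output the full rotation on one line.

Answer: vwuvuvvvww$vuvvwwww

Derivation:
All 19 rotations (rotation i = S[i:]+S[:i]):
  rot[0] = vuvvwwwwvwuvuvvvww$
  rot[1] = uvvwwwwvwuvuvvvww$v
  rot[2] = vvwwwwvwuvuvvvww$vu
  rot[3] = vwwwwvwuvuvvvww$vuv
  rot[4] = wwwwvwuvuvvvww$vuvv
  rot[5] = wwwvwuvuvvvww$vuvvw
  rot[6] = wwvwuvuvvvww$vuvvww
  rot[7] = wvwuvuvvvww$vuvvwww
  rot[8] = vwuvuvvvww$vuvvwwww
  rot[9] = wuvuvvvww$vuvvwwwwv
  rot[10] = uvuvvvww$vuvvwwwwvw
  rot[11] = vuvvvww$vuvvwwwwvwu
  rot[12] = uvvvww$vuvvwwwwvwuv
  rot[13] = vvvww$vuvvwwwwvwuvu
  rot[14] = vvww$vuvvwwwwvwuvuv
  rot[15] = vww$vuvvwwwwvwuvuvv
  rot[16] = ww$vuvvwwwwvwuvuvvv
  rot[17] = w$vuvvwwwwvwuvuvvvw
  rot[18] = $vuvvwwwwvwuvuvvvww
Sorted (with $ < everything):
  sorted[0] = $vuvvwwwwvwuvuvvvww
  sorted[1] = uvuvvvww$vuvvwwwwvw
  sorted[2] = uvvvww$vuvvwwwwvwuv
  sorted[3] = uvvwwwwvwuvuvvvww$v
  sorted[4] = vuvvvww$vuvvwwwwvwu
  sorted[5] = vuvvwwwwvwuvuvvvww$
  sorted[6] = vvvww$vuvvwwwwvwuvu
  sorted[7] = vvww$vuvvwwwwvwuvuv
  sorted[8] = vvwwwwvwuvuvvvww$vu
  sorted[9] = vwuvuvvvww$vuvvwwww
  sorted[10] = vww$vuvvwwwwvwuvuvv
  sorted[11] = vwwwwvwuvuvvvww$vuv
  sorted[12] = w$vuvvwwwwvwuvuvvvw
  sorted[13] = wuvuvvvww$vuvvwwwwv
  sorted[14] = wvwuvuvvvww$vuvvwww
  sorted[15] = ww$vuvvwwwwvwuvuvvv
  sorted[16] = wwvwuvuvvvww$vuvvww
  sorted[17] = wwwvwuvuvvvww$vuvvw
  sorted[18] = wwwwvwuvuvvvww$vuvv
sorted[9] = vwuvuvvvww$vuvvwwww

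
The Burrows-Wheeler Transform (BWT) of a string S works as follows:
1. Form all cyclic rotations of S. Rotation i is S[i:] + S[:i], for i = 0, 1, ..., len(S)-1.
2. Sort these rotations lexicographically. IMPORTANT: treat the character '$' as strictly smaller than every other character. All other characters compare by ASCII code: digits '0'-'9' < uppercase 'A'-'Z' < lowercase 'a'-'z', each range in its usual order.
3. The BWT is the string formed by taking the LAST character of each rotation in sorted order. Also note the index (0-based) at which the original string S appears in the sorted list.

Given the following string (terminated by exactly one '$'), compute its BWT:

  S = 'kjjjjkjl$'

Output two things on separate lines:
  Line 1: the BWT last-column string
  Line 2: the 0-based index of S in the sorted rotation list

All 9 rotations (rotation i = S[i:]+S[:i]):
  rot[0] = kjjjjkjl$
  rot[1] = jjjjkjl$k
  rot[2] = jjjkjl$kj
  rot[3] = jjkjl$kjj
  rot[4] = jkjl$kjjj
  rot[5] = kjl$kjjjj
  rot[6] = jl$kjjjjk
  rot[7] = l$kjjjjkj
  rot[8] = $kjjjjkjl
Sorted (with $ < everything):
  sorted[0] = $kjjjjkjl  (last char: 'l')
  sorted[1] = jjjjkjl$k  (last char: 'k')
  sorted[2] = jjjkjl$kj  (last char: 'j')
  sorted[3] = jjkjl$kjj  (last char: 'j')
  sorted[4] = jkjl$kjjj  (last char: 'j')
  sorted[5] = jl$kjjjjk  (last char: 'k')
  sorted[6] = kjjjjkjl$  (last char: '$')
  sorted[7] = kjl$kjjjj  (last char: 'j')
  sorted[8] = l$kjjjjkj  (last char: 'j')
Last column: lkjjjk$jj
Original string S is at sorted index 6

Answer: lkjjjk$jj
6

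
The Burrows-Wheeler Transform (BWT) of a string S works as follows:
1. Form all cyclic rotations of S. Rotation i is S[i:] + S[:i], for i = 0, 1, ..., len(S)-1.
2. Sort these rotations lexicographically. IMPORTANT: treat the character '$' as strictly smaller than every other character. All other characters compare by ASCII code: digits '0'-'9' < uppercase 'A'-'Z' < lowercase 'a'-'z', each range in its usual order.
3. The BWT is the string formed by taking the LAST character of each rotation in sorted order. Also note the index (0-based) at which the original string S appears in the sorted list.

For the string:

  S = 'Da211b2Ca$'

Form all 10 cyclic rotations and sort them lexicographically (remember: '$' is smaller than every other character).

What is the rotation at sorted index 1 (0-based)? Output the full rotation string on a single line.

Answer: 11b2Ca$Da2

Derivation:
All 10 rotations (rotation i = S[i:]+S[:i]):
  rot[0] = Da211b2Ca$
  rot[1] = a211b2Ca$D
  rot[2] = 211b2Ca$Da
  rot[3] = 11b2Ca$Da2
  rot[4] = 1b2Ca$Da21
  rot[5] = b2Ca$Da211
  rot[6] = 2Ca$Da211b
  rot[7] = Ca$Da211b2
  rot[8] = a$Da211b2C
  rot[9] = $Da211b2Ca
Sorted (with $ < everything):
  sorted[0] = $Da211b2Ca
  sorted[1] = 11b2Ca$Da2
  sorted[2] = 1b2Ca$Da21
  sorted[3] = 211b2Ca$Da
  sorted[4] = 2Ca$Da211b
  sorted[5] = Ca$Da211b2
  sorted[6] = Da211b2Ca$
  sorted[7] = a$Da211b2C
  sorted[8] = a211b2Ca$D
  sorted[9] = b2Ca$Da211
sorted[1] = 11b2Ca$Da2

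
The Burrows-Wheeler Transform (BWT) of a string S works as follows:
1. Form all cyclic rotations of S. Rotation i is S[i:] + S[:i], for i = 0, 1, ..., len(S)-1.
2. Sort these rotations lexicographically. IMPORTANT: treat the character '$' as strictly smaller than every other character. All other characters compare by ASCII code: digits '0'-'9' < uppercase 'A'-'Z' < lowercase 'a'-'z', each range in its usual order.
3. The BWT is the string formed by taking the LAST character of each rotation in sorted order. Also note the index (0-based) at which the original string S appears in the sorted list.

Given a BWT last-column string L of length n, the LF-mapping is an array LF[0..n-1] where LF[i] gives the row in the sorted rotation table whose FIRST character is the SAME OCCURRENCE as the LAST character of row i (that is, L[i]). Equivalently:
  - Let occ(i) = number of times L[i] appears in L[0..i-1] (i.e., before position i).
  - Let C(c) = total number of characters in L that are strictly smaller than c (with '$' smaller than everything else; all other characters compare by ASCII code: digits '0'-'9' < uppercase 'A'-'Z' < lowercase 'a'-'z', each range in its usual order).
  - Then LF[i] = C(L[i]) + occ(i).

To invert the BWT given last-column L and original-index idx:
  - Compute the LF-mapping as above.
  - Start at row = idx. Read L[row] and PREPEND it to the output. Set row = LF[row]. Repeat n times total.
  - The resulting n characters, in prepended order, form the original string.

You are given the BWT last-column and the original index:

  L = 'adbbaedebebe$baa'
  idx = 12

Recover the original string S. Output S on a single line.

LF mapping: 1 10 5 6 2 12 11 13 7 14 8 15 0 9 3 4
Walk LF starting at row 12, prepending L[row]:
  step 1: row=12, L[12]='$', prepend. Next row=LF[12]=0
  step 2: row=0, L[0]='a', prepend. Next row=LF[0]=1
  step 3: row=1, L[1]='d', prepend. Next row=LF[1]=10
  step 4: row=10, L[10]='b', prepend. Next row=LF[10]=8
  step 5: row=8, L[8]='b', prepend. Next row=LF[8]=7
  step 6: row=7, L[7]='e', prepend. Next row=LF[7]=13
  step 7: row=13, L[13]='b', prepend. Next row=LF[13]=9
  step 8: row=9, L[9]='e', prepend. Next row=LF[9]=14
  step 9: row=14, L[14]='a', prepend. Next row=LF[14]=3
  step 10: row=3, L[3]='b', prepend. Next row=LF[3]=6
  step 11: row=6, L[6]='d', prepend. Next row=LF[6]=11
  step 12: row=11, L[11]='e', prepend. Next row=LF[11]=15
  step 13: row=15, L[15]='a', prepend. Next row=LF[15]=4
  step 14: row=4, L[4]='a', prepend. Next row=LF[4]=2
  step 15: row=2, L[2]='b', prepend. Next row=LF[2]=5
  step 16: row=5, L[5]='e', prepend. Next row=LF[5]=12
Reversed output: ebaaedbaebebbda$

Answer: ebaaedbaebebbda$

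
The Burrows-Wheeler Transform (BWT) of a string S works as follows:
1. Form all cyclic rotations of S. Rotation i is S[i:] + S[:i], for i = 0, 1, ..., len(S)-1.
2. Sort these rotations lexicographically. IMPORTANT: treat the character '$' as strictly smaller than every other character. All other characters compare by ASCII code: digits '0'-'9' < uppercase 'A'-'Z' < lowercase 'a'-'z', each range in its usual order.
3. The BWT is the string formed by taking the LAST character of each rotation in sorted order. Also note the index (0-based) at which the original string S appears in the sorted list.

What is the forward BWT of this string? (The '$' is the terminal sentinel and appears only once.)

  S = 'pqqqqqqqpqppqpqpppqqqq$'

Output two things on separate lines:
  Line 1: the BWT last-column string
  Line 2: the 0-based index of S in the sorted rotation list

Answer: qqqpqqpp$qpppqqqqqpqqqp
8

Derivation:
All 23 rotations (rotation i = S[i:]+S[:i]):
  rot[0] = pqqqqqqqpqppqpqpppqqqq$
  rot[1] = qqqqqqqpqppqpqpppqqqq$p
  rot[2] = qqqqqqpqppqpqpppqqqq$pq
  rot[3] = qqqqqpqppqpqpppqqqq$pqq
  rot[4] = qqqqpqppqpqpppqqqq$pqqq
  rot[5] = qqqpqppqpqpppqqqq$pqqqq
  rot[6] = qqpqppqpqpppqqqq$pqqqqq
  rot[7] = qpqppqpqpppqqqq$pqqqqqq
  rot[8] = pqppqpqpppqqqq$pqqqqqqq
  rot[9] = qppqpqpppqqqq$pqqqqqqqp
  rot[10] = ppqpqpppqqqq$pqqqqqqqpq
  rot[11] = pqpqpppqqqq$pqqqqqqqpqp
  rot[12] = qpqpppqqqq$pqqqqqqqpqpp
  rot[13] = pqpppqqqq$pqqqqqqqpqppq
  rot[14] = qpppqqqq$pqqqqqqqpqppqp
  rot[15] = pppqqqq$pqqqqqqqpqppqpq
  rot[16] = ppqqqq$pqqqqqqqpqppqpqp
  rot[17] = pqqqq$pqqqqqqqpqppqpqpp
  rot[18] = qqqq$pqqqqqqqpqppqpqppp
  rot[19] = qqq$pqqqqqqqpqppqpqpppq
  rot[20] = qq$pqqqqqqqpqppqpqpppqq
  rot[21] = q$pqqqqqqqpqppqpqpppqqq
  rot[22] = $pqqqqqqqpqppqpqpppqqqq
Sorted (with $ < everything):
  sorted[0] = $pqqqqqqqpqppqpqpppqqqq  (last char: 'q')
  sorted[1] = pppqqqq$pqqqqqqqpqppqpq  (last char: 'q')
  sorted[2] = ppqpqpppqqqq$pqqqqqqqpq  (last char: 'q')
  sorted[3] = ppqqqq$pqqqqqqqpqppqpqp  (last char: 'p')
  sorted[4] = pqpppqqqq$pqqqqqqqpqppq  (last char: 'q')
  sorted[5] = pqppqpqpppqqqq$pqqqqqqq  (last char: 'q')
  sorted[6] = pqpqpppqqqq$pqqqqqqqpqp  (last char: 'p')
  sorted[7] = pqqqq$pqqqqqqqpqppqpqpp  (last char: 'p')
  sorted[8] = pqqqqqqqpqppqpqpppqqqq$  (last char: '$')
  sorted[9] = q$pqqqqqqqpqppqpqpppqqq  (last char: 'q')
  sorted[10] = qpppqqqq$pqqqqqqqpqppqp  (last char: 'p')
  sorted[11] = qppqpqpppqqqq$pqqqqqqqp  (last char: 'p')
  sorted[12] = qpqpppqqqq$pqqqqqqqpqpp  (last char: 'p')
  sorted[13] = qpqppqpqpppqqqq$pqqqqqq  (last char: 'q')
  sorted[14] = qq$pqqqqqqqpqppqpqpppqq  (last char: 'q')
  sorted[15] = qqpqppqpqpppqqqq$pqqqqq  (last char: 'q')
  sorted[16] = qqq$pqqqqqqqpqppqpqpppq  (last char: 'q')
  sorted[17] = qqqpqppqpqpppqqqq$pqqqq  (last char: 'q')
  sorted[18] = qqqq$pqqqqqqqpqppqpqppp  (last char: 'p')
  sorted[19] = qqqqpqppqpqpppqqqq$pqqq  (last char: 'q')
  sorted[20] = qqqqqpqppqpqpppqqqq$pqq  (last char: 'q')
  sorted[21] = qqqqqqpqppqpqpppqqqq$pq  (last char: 'q')
  sorted[22] = qqqqqqqpqppqpqpppqqqq$p  (last char: 'p')
Last column: qqqpqqpp$qpppqqqqqpqqqp
Original string S is at sorted index 8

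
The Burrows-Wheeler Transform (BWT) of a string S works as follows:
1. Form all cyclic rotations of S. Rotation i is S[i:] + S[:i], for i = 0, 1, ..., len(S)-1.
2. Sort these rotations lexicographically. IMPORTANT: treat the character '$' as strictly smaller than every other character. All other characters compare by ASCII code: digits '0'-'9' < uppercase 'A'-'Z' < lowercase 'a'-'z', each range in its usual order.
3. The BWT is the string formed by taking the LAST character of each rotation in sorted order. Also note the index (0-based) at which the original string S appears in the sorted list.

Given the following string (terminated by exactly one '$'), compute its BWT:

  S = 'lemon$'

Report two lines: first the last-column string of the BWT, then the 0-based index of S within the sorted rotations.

Answer: nl$eom
2

Derivation:
All 6 rotations (rotation i = S[i:]+S[:i]):
  rot[0] = lemon$
  rot[1] = emon$l
  rot[2] = mon$le
  rot[3] = on$lem
  rot[4] = n$lemo
  rot[5] = $lemon
Sorted (with $ < everything):
  sorted[0] = $lemon  (last char: 'n')
  sorted[1] = emon$l  (last char: 'l')
  sorted[2] = lemon$  (last char: '$')
  sorted[3] = mon$le  (last char: 'e')
  sorted[4] = n$lemo  (last char: 'o')
  sorted[5] = on$lem  (last char: 'm')
Last column: nl$eom
Original string S is at sorted index 2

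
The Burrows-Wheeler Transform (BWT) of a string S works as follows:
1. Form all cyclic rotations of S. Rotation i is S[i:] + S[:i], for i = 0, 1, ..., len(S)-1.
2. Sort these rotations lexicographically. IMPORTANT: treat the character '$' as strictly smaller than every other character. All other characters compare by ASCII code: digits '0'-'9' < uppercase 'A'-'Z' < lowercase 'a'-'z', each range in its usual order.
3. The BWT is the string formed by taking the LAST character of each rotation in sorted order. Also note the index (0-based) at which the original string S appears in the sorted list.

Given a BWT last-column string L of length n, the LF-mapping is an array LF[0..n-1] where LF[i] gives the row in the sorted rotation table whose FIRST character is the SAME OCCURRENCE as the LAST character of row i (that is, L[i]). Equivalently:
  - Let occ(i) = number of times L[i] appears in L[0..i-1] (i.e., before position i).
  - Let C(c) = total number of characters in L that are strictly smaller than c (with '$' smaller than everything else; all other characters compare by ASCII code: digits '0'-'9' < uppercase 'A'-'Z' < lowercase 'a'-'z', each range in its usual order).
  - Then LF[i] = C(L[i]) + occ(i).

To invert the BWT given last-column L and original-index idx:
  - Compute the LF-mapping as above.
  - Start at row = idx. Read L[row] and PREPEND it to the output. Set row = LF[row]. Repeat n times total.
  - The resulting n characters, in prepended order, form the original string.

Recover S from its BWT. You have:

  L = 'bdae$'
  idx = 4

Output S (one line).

LF mapping: 2 3 1 4 0
Walk LF starting at row 4, prepending L[row]:
  step 1: row=4, L[4]='$', prepend. Next row=LF[4]=0
  step 2: row=0, L[0]='b', prepend. Next row=LF[0]=2
  step 3: row=2, L[2]='a', prepend. Next row=LF[2]=1
  step 4: row=1, L[1]='d', prepend. Next row=LF[1]=3
  step 5: row=3, L[3]='e', prepend. Next row=LF[3]=4
Reversed output: edab$

Answer: edab$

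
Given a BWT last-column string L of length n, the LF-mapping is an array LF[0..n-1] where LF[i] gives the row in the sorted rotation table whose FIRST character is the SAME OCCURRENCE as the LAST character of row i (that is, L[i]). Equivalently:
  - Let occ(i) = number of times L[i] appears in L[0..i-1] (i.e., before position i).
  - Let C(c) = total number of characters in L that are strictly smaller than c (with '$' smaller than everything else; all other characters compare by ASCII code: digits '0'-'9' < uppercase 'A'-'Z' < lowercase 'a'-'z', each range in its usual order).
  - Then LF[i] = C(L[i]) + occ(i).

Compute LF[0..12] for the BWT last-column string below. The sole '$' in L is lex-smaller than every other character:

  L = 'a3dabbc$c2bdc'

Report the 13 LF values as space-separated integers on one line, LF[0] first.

Answer: 3 2 11 4 5 6 8 0 9 1 7 12 10

Derivation:
Char counts: '$':1, '2':1, '3':1, 'a':2, 'b':3, 'c':3, 'd':2
C (first-col start): C('$')=0, C('2')=1, C('3')=2, C('a')=3, C('b')=5, C('c')=8, C('d')=11
L[0]='a': occ=0, LF[0]=C('a')+0=3+0=3
L[1]='3': occ=0, LF[1]=C('3')+0=2+0=2
L[2]='d': occ=0, LF[2]=C('d')+0=11+0=11
L[3]='a': occ=1, LF[3]=C('a')+1=3+1=4
L[4]='b': occ=0, LF[4]=C('b')+0=5+0=5
L[5]='b': occ=1, LF[5]=C('b')+1=5+1=6
L[6]='c': occ=0, LF[6]=C('c')+0=8+0=8
L[7]='$': occ=0, LF[7]=C('$')+0=0+0=0
L[8]='c': occ=1, LF[8]=C('c')+1=8+1=9
L[9]='2': occ=0, LF[9]=C('2')+0=1+0=1
L[10]='b': occ=2, LF[10]=C('b')+2=5+2=7
L[11]='d': occ=1, LF[11]=C('d')+1=11+1=12
L[12]='c': occ=2, LF[12]=C('c')+2=8+2=10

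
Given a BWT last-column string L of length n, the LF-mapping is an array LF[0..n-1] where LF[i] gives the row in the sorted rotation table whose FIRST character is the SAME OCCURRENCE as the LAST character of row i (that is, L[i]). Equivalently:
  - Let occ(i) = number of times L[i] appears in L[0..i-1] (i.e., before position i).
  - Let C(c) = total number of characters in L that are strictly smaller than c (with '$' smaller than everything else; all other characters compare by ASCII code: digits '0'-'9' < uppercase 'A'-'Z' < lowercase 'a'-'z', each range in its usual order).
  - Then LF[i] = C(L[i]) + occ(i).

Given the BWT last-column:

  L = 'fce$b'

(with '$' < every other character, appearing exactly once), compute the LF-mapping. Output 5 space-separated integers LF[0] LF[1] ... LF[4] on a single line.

Answer: 4 2 3 0 1

Derivation:
Char counts: '$':1, 'b':1, 'c':1, 'e':1, 'f':1
C (first-col start): C('$')=0, C('b')=1, C('c')=2, C('e')=3, C('f')=4
L[0]='f': occ=0, LF[0]=C('f')+0=4+0=4
L[1]='c': occ=0, LF[1]=C('c')+0=2+0=2
L[2]='e': occ=0, LF[2]=C('e')+0=3+0=3
L[3]='$': occ=0, LF[3]=C('$')+0=0+0=0
L[4]='b': occ=0, LF[4]=C('b')+0=1+0=1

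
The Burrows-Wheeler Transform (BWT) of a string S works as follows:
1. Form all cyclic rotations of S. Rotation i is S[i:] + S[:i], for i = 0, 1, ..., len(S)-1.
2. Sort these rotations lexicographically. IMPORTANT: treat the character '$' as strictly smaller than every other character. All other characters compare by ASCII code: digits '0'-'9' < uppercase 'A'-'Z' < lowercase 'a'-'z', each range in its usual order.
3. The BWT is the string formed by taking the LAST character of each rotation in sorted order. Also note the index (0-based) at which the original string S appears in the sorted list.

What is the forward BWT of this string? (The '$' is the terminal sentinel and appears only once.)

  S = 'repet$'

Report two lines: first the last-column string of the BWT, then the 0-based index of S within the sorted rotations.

Answer: trpe$e
4

Derivation:
All 6 rotations (rotation i = S[i:]+S[:i]):
  rot[0] = repet$
  rot[1] = epet$r
  rot[2] = pet$re
  rot[3] = et$rep
  rot[4] = t$repe
  rot[5] = $repet
Sorted (with $ < everything):
  sorted[0] = $repet  (last char: 't')
  sorted[1] = epet$r  (last char: 'r')
  sorted[2] = et$rep  (last char: 'p')
  sorted[3] = pet$re  (last char: 'e')
  sorted[4] = repet$  (last char: '$')
  sorted[5] = t$repe  (last char: 'e')
Last column: trpe$e
Original string S is at sorted index 4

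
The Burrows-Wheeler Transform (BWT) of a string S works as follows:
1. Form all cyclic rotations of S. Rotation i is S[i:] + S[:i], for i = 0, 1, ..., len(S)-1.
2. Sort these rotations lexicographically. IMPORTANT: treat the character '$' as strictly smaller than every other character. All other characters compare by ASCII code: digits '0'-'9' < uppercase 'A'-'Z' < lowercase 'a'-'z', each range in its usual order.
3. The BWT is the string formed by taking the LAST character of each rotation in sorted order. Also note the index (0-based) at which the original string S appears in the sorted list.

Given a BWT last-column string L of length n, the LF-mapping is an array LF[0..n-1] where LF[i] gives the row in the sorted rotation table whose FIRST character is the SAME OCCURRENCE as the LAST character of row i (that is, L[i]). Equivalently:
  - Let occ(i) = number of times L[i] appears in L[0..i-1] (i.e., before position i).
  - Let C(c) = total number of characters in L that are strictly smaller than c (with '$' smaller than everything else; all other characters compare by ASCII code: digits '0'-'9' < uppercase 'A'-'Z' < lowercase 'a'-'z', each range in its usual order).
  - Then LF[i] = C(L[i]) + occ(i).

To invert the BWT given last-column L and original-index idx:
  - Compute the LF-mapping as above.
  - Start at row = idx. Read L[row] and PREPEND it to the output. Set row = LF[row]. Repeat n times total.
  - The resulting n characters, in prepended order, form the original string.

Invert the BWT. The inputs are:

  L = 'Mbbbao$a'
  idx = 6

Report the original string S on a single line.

LF mapping: 1 4 5 6 2 7 0 3
Walk LF starting at row 6, prepending L[row]:
  step 1: row=6, L[6]='$', prepend. Next row=LF[6]=0
  step 2: row=0, L[0]='M', prepend. Next row=LF[0]=1
  step 3: row=1, L[1]='b', prepend. Next row=LF[1]=4
  step 4: row=4, L[4]='a', prepend. Next row=LF[4]=2
  step 5: row=2, L[2]='b', prepend. Next row=LF[2]=5
  step 6: row=5, L[5]='o', prepend. Next row=LF[5]=7
  step 7: row=7, L[7]='a', prepend. Next row=LF[7]=3
  step 8: row=3, L[3]='b', prepend. Next row=LF[3]=6
Reversed output: baobabM$

Answer: baobabM$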